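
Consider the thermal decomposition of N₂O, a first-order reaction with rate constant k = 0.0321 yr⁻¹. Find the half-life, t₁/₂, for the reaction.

21.59 yr

Step 1: For a first-order reaction, t₁/₂ = ln(2)/k
Step 2: t₁/₂ = ln(2)/0.0321
Step 3: t₁/₂ = 0.6931/0.0321 = 21.59 yr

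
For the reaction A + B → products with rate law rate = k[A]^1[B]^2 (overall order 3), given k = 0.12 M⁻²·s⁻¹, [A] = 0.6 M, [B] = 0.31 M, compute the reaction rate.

0.006919 M/s

Step 1: The rate law is rate = k[A]^1[B]^2, overall order = 1+2 = 3
Step 2: Substitute values: rate = 0.12 × (0.6)^1 × (0.31)^2
Step 3: rate = 0.12 × 0.6 × 0.0961 = 0.0069192 M/s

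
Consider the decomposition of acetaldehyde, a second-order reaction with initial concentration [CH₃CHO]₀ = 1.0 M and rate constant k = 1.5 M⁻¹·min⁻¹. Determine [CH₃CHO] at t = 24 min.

0.02703 M

Step 1: For a second-order reaction: 1/[CH₃CHO] = 1/[CH₃CHO]₀ + kt
Step 2: 1/[CH₃CHO] = 1/1.0 + 1.5 × 24
Step 3: 1/[CH₃CHO] = 1 + 36 = 37
Step 4: [CH₃CHO] = 1/37 = 0.02703 M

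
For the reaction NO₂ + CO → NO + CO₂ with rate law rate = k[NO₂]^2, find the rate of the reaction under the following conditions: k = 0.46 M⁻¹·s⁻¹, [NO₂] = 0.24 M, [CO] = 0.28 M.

0.0265 M/s

Step 1: The rate law is rate = k[NO₂]^2
Step 2: Note that the rate does not depend on [CO] (zero order in CO).
Step 3: rate = 0.46 × (0.24)^2 = 0.026496 M/s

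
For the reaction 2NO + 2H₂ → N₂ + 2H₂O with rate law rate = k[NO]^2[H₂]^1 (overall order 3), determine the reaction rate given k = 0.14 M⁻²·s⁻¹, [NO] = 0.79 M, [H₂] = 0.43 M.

0.03757 M/s

Step 1: The rate law is rate = k[NO]^2[H₂]^1, overall order = 2+1 = 3
Step 2: Substitute values: rate = 0.14 × (0.79)^2 × (0.43)^1
Step 3: rate = 0.14 × 0.6241 × 0.43 = 0.0375708 M/s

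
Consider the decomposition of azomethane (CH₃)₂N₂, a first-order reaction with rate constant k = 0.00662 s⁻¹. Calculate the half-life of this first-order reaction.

104.7 s

Step 1: For a first-order reaction, t₁/₂ = ln(2)/k
Step 2: t₁/₂ = ln(2)/0.00662
Step 3: t₁/₂ = 0.6931/0.00662 = 104.7 s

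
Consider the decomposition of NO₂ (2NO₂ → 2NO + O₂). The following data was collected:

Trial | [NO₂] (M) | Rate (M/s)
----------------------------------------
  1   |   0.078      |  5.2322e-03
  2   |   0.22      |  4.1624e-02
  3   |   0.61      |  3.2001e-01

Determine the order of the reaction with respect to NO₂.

second order (2)

Step 1: Compare trials to find order n where rate₂/rate₁ = ([NO₂]₂/[NO₂]₁)^n
Step 2: rate₂/rate₁ = 4.1624e-02/5.2322e-03 = 7.955
Step 3: [NO₂]₂/[NO₂]₁ = 0.22/0.078 = 2.821
Step 4: n = ln(7.955)/ln(2.821) = 2.00 ≈ 2
Step 5: The reaction is second order in NO₂.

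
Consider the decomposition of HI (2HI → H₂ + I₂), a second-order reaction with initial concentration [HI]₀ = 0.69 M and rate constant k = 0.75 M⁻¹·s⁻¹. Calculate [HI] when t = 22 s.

0.05571 M

Step 1: For a second-order reaction: 1/[HI] = 1/[HI]₀ + kt
Step 2: 1/[HI] = 1/0.69 + 0.75 × 22
Step 3: 1/[HI] = 1.449 + 16.5 = 17.95
Step 4: [HI] = 1/17.95 = 0.05571 M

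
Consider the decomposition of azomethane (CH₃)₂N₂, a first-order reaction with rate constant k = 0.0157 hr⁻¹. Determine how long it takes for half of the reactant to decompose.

44.15 hr

Step 1: For a first-order reaction, t₁/₂ = ln(2)/k
Step 2: t₁/₂ = ln(2)/0.0157
Step 3: t₁/₂ = 0.6931/0.0157 = 44.15 hr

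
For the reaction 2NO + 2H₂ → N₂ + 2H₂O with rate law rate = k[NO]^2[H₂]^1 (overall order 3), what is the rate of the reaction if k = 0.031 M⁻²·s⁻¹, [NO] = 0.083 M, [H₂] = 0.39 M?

8.329e-05 M/s

Step 1: The rate law is rate = k[NO]^2[H₂]^1, overall order = 2+1 = 3
Step 2: Substitute values: rate = 0.031 × (0.083)^2 × (0.39)^1
Step 3: rate = 0.031 × 0.006889 × 0.39 = 8.3288e-05 M/s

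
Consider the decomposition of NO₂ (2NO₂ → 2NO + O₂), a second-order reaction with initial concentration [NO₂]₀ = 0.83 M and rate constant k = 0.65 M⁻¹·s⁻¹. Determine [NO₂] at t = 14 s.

0.09704 M

Step 1: For a second-order reaction: 1/[NO₂] = 1/[NO₂]₀ + kt
Step 2: 1/[NO₂] = 1/0.83 + 0.65 × 14
Step 3: 1/[NO₂] = 1.205 + 9.1 = 10.3
Step 4: [NO₂] = 1/10.3 = 0.09704 M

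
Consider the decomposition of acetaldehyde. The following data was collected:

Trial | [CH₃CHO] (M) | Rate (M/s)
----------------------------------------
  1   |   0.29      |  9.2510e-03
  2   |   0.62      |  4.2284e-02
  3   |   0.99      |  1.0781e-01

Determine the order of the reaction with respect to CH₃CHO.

second order (2)

Step 1: Compare trials to find order n where rate₂/rate₁ = ([CH₃CHO]₂/[CH₃CHO]₁)^n
Step 2: rate₂/rate₁ = 4.2284e-02/9.2510e-03 = 4.571
Step 3: [CH₃CHO]₂/[CH₃CHO]₁ = 0.62/0.29 = 2.138
Step 4: n = ln(4.571)/ln(2.138) = 2.00 ≈ 2
Step 5: The reaction is second order in CH₃CHO.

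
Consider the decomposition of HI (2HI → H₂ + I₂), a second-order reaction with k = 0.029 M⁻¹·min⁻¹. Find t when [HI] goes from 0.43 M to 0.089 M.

307.3 min

Step 1: For second-order: t = (1/[HI] - 1/[HI]₀)/k
Step 2: t = (1/0.089 - 1/0.43)/0.029
Step 3: t = (11.24 - 2.326)/0.029
Step 4: t = 8.91/0.029 = 307.3 min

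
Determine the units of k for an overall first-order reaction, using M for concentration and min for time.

min⁻¹

Step 1: For overall order n, rate = k × (concentration)^n.
Step 2: Rate has units M·min⁻¹; concentration term has units M^1.
Step 3: k = rate / (concentration)^n, so units of k = M^(1-1)·min⁻¹ = min⁻¹.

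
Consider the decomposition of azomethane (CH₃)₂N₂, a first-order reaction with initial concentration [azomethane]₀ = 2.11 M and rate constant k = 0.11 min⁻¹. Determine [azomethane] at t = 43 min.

0.01862 M

Step 1: For a first-order reaction: [azomethane] = [azomethane]₀ × e^(-kt)
Step 2: [azomethane] = 2.11 × e^(-0.11 × 43)
Step 3: [azomethane] = 2.11 × e^(-4.73)
Step 4: [azomethane] = 2.11 × 0.00882647 = 0.01862 M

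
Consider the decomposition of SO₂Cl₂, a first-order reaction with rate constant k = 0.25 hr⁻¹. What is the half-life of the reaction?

2.773 hr

Step 1: For a first-order reaction, t₁/₂ = ln(2)/k
Step 2: t₁/₂ = ln(2)/0.25
Step 3: t₁/₂ = 0.6931/0.25 = 2.773 hr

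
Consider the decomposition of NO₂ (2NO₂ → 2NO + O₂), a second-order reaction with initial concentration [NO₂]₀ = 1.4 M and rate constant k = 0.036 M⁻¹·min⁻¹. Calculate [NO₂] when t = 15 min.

0.7973 M

Step 1: For a second-order reaction: 1/[NO₂] = 1/[NO₂]₀ + kt
Step 2: 1/[NO₂] = 1/1.4 + 0.036 × 15
Step 3: 1/[NO₂] = 0.7143 + 0.54 = 1.254
Step 4: [NO₂] = 1/1.254 = 0.7973 M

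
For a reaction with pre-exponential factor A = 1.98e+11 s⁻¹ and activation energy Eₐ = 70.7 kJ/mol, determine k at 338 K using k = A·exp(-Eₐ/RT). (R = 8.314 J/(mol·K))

2.35e+00 s⁻¹

Step 1: Use the Arrhenius equation: k = A × exp(-Eₐ/RT)
Step 2: Convert Eₐ to J/mol: 70.7 kJ/mol = 70700 J/mol
Step 3: Calculate the exponent: -Eₐ/(RT) = -70700/(8.314 × 338) = -25.15896
Step 4: k = 1.98e+11 × exp(-25.15896)
Step 5: k = 1.98e+11 × 1.18468e-11 = 2.3457e+00 s⁻¹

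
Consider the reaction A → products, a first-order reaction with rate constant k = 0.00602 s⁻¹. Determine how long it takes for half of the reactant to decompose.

115.1 s

Step 1: For a first-order reaction, t₁/₂ = ln(2)/k
Step 2: t₁/₂ = ln(2)/0.00602
Step 3: t₁/₂ = 0.6931/0.00602 = 115.1 s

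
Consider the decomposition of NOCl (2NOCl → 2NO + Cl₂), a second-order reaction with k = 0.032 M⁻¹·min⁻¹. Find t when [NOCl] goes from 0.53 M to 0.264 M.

59.41 min

Step 1: For second-order: t = (1/[NOCl] - 1/[NOCl]₀)/k
Step 2: t = (1/0.264 - 1/0.53)/0.032
Step 3: t = (3.788 - 1.887)/0.032
Step 4: t = 1.901/0.032 = 59.41 min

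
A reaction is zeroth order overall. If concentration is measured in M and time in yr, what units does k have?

M·yr⁻¹

Step 1: For overall order n, rate = k × (concentration)^n.
Step 2: Rate has units M·yr⁻¹; concentration term has units M^0.
Step 3: k = rate / (concentration)^n, so units of k = M^(1-0)·yr⁻¹ = M·yr⁻¹.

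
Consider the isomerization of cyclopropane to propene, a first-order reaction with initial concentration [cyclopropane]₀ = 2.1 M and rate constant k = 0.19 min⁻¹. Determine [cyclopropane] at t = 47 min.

0.000278 M

Step 1: For a first-order reaction: [cyclopropane] = [cyclopropane]₀ × e^(-kt)
Step 2: [cyclopropane] = 2.1 × e^(-0.19 × 47)
Step 3: [cyclopropane] = 2.1 × e^(-8.93)
Step 4: [cyclopropane] = 2.1 × 0.000132358 = 0.000278 M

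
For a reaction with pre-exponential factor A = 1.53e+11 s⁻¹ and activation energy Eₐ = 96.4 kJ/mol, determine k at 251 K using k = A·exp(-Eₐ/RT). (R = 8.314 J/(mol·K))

1.33e-09 s⁻¹

Step 1: Use the Arrhenius equation: k = A × exp(-Eₐ/RT)
Step 2: Convert Eₐ to J/mol: 96.4 kJ/mol = 96400 J/mol
Step 3: Calculate the exponent: -Eₐ/(RT) = -96400/(8.314 × 251) = -46.19482
Step 4: k = 1.53e+11 × exp(-46.19482)
Step 5: k = 1.53e+11 × 8.66652e-21 = 1.3260e-09 s⁻¹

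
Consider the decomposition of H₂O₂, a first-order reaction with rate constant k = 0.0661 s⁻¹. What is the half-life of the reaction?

10.49 s

Step 1: For a first-order reaction, t₁/₂ = ln(2)/k
Step 2: t₁/₂ = ln(2)/0.0661
Step 3: t₁/₂ = 0.6931/0.0661 = 10.49 s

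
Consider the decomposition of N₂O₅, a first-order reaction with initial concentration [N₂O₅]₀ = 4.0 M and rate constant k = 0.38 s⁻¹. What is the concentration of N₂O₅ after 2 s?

1.871 M

Step 1: For a first-order reaction: [N₂O₅] = [N₂O₅]₀ × e^(-kt)
Step 2: [N₂O₅] = 4.0 × e^(-0.38 × 2)
Step 3: [N₂O₅] = 4.0 × e^(-0.76)
Step 4: [N₂O₅] = 4.0 × 0.467666 = 1.871 M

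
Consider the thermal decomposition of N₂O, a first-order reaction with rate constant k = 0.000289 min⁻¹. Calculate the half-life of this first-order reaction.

2398 min

Step 1: For a first-order reaction, t₁/₂ = ln(2)/k
Step 2: t₁/₂ = ln(2)/0.000289
Step 3: t₁/₂ = 0.6931/0.000289 = 2398 min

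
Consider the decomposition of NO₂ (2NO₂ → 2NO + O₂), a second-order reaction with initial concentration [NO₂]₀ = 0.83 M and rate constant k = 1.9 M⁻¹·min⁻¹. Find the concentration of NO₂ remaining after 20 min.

0.02551 M

Step 1: For a second-order reaction: 1/[NO₂] = 1/[NO₂]₀ + kt
Step 2: 1/[NO₂] = 1/0.83 + 1.9 × 20
Step 3: 1/[NO₂] = 1.205 + 38 = 39.2
Step 4: [NO₂] = 1/39.2 = 0.02551 M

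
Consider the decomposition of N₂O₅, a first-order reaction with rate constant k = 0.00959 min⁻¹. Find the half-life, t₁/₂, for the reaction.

72.28 min

Step 1: For a first-order reaction, t₁/₂ = ln(2)/k
Step 2: t₁/₂ = ln(2)/0.00959
Step 3: t₁/₂ = 0.6931/0.00959 = 72.28 min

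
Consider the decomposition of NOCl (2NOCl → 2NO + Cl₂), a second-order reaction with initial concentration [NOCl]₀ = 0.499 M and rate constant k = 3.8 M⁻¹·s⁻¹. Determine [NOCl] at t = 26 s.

0.00992 M

Step 1: For a second-order reaction: 1/[NOCl] = 1/[NOCl]₀ + kt
Step 2: 1/[NOCl] = 1/0.499 + 3.8 × 26
Step 3: 1/[NOCl] = 2.004 + 98.8 = 100.8
Step 4: [NOCl] = 1/100.8 = 0.00992 M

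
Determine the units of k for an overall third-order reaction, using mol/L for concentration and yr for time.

(mol/L)⁻²·yr⁻¹

Step 1: For overall order n, rate = k × (concentration)^n.
Step 2: Rate has units mol/L·yr⁻¹; concentration term has units (mol/L)^3.
Step 3: k = rate / (concentration)^n, so units of k = (mol/L)^(1-3)·yr⁻¹ = (mol/L)⁻²·yr⁻¹.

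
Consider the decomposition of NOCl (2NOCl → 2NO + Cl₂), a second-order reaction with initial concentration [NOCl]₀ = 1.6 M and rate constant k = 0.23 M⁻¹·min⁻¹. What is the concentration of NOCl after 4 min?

0.6472 M

Step 1: For a second-order reaction: 1/[NOCl] = 1/[NOCl]₀ + kt
Step 2: 1/[NOCl] = 1/1.6 + 0.23 × 4
Step 3: 1/[NOCl] = 0.625 + 0.92 = 1.545
Step 4: [NOCl] = 1/1.545 = 0.6472 M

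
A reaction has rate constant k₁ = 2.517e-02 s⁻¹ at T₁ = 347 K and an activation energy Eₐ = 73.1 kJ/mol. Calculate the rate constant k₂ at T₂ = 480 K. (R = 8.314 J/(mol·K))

2.818e+01 s⁻¹

Step 1: Use the two-temperature Arrhenius form: ln(k₂/k₁) = -Eₐ/R × (1/T₂ - 1/T₁)
Step 2: Convert Eₐ to J/mol: 73.1 kJ/mol = 73100 J/mol
Step 3: 1/T₂ - 1/T₁ = 1/480 - 1/347 = -7.985110e-04 K⁻¹
Step 4: ln(k₂/k₁) = -73100/8.314 × -7.985110e-04 = 7.02083
Step 5: k₂ = k₁ × exp(7.02083) = 2.517e-02 × 1.11972e+03 = 2.818e+01 s⁻¹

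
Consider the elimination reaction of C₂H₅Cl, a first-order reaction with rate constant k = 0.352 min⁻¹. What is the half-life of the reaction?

1.969 min

Step 1: For a first-order reaction, t₁/₂ = ln(2)/k
Step 2: t₁/₂ = ln(2)/0.352
Step 3: t₁/₂ = 0.6931/0.352 = 1.969 min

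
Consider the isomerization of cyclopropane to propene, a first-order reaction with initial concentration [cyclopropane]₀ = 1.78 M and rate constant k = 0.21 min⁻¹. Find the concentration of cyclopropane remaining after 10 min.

0.218 M

Step 1: For a first-order reaction: [cyclopropane] = [cyclopropane]₀ × e^(-kt)
Step 2: [cyclopropane] = 1.78 × e^(-0.21 × 10)
Step 3: [cyclopropane] = 1.78 × e^(-2.1)
Step 4: [cyclopropane] = 1.78 × 0.122456 = 0.218 M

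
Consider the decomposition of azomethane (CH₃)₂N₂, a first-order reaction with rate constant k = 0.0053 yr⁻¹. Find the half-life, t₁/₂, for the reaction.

130.8 yr

Step 1: For a first-order reaction, t₁/₂ = ln(2)/k
Step 2: t₁/₂ = ln(2)/0.0053
Step 3: t₁/₂ = 0.6931/0.0053 = 130.8 yr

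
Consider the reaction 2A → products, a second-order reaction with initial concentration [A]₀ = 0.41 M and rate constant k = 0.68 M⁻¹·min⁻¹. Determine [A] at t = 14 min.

0.08362 M

Step 1: For a second-order reaction: 1/[A] = 1/[A]₀ + kt
Step 2: 1/[A] = 1/0.41 + 0.68 × 14
Step 3: 1/[A] = 2.439 + 9.52 = 11.96
Step 4: [A] = 1/11.96 = 0.08362 M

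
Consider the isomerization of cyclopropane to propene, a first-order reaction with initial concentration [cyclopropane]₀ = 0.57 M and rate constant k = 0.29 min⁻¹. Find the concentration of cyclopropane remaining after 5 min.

0.1337 M

Step 1: For a first-order reaction: [cyclopropane] = [cyclopropane]₀ × e^(-kt)
Step 2: [cyclopropane] = 0.57 × e^(-0.29 × 5)
Step 3: [cyclopropane] = 0.57 × e^(-1.45)
Step 4: [cyclopropane] = 0.57 × 0.23457 = 0.1337 M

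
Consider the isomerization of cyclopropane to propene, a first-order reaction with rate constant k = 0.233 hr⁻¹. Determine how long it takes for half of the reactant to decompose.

2.975 hr

Step 1: For a first-order reaction, t₁/₂ = ln(2)/k
Step 2: t₁/₂ = ln(2)/0.233
Step 3: t₁/₂ = 0.6931/0.233 = 2.975 hr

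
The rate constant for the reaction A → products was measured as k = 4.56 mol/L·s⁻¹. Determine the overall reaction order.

zeroth order (0)

Step 1: The units of k for an nth-order reaction are (concentration)^(1-n)·(time)⁻¹.
Step 2: Here k has units mol/L·s⁻¹, so the concentration exponent is 1.
Step 3: 1 - n = 1 ⇒ n = 0. The reaction is zeroth order.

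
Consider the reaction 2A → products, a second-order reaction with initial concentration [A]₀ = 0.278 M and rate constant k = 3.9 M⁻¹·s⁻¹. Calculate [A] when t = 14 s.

0.01718 M

Step 1: For a second-order reaction: 1/[A] = 1/[A]₀ + kt
Step 2: 1/[A] = 1/0.278 + 3.9 × 14
Step 3: 1/[A] = 3.597 + 54.6 = 58.2
Step 4: [A] = 1/58.2 = 0.01718 M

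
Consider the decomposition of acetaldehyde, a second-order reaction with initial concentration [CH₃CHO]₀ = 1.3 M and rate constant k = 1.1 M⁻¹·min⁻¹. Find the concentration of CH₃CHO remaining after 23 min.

0.03836 M

Step 1: For a second-order reaction: 1/[CH₃CHO] = 1/[CH₃CHO]₀ + kt
Step 2: 1/[CH₃CHO] = 1/1.3 + 1.1 × 23
Step 3: 1/[CH₃CHO] = 0.7692 + 25.3 = 26.07
Step 4: [CH₃CHO] = 1/26.07 = 0.03836 M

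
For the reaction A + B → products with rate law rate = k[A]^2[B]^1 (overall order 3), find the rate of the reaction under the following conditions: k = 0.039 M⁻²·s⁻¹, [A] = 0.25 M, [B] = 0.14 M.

0.0003413 M/s

Step 1: The rate law is rate = k[A]^2[B]^1, overall order = 2+1 = 3
Step 2: Substitute values: rate = 0.039 × (0.25)^2 × (0.14)^1
Step 3: rate = 0.039 × 0.0625 × 0.14 = 0.00034125 M/s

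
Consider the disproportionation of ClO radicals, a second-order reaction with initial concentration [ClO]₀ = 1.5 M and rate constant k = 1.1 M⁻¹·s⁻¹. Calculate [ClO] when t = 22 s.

0.04021 M

Step 1: For a second-order reaction: 1/[ClO] = 1/[ClO]₀ + kt
Step 2: 1/[ClO] = 1/1.5 + 1.1 × 22
Step 3: 1/[ClO] = 0.6667 + 24.2 = 24.87
Step 4: [ClO] = 1/24.87 = 0.04021 M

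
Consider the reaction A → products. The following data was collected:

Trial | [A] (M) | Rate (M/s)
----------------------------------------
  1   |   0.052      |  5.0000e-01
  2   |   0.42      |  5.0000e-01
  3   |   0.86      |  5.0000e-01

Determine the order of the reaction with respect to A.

zeroth order (0)

Step 1: Compare trials - when concentration changes, rate stays constant.
Step 2: rate₂/rate₁ = 5.0000e-01/5.0000e-01 = 1
Step 3: [A]₂/[A]₁ = 0.42/0.052 = 8.077
Step 4: Since rate ratio ≈ (conc ratio)^0, the reaction is zeroth order.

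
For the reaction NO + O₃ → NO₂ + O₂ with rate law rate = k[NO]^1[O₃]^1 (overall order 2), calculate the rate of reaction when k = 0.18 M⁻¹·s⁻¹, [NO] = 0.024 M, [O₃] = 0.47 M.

0.00203 M/s

Step 1: The rate law is rate = k[NO]^1[O₃]^1, overall order = 1+1 = 2
Step 2: Substitute values: rate = 0.18 × (0.024)^1 × (0.47)^1
Step 3: rate = 0.18 × 0.024 × 0.47 = 0.0020304 M/s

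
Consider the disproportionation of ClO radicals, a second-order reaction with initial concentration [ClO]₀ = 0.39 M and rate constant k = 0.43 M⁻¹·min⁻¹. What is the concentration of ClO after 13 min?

0.1226 M

Step 1: For a second-order reaction: 1/[ClO] = 1/[ClO]₀ + kt
Step 2: 1/[ClO] = 1/0.39 + 0.43 × 13
Step 3: 1/[ClO] = 2.564 + 5.59 = 8.154
Step 4: [ClO] = 1/8.154 = 0.1226 M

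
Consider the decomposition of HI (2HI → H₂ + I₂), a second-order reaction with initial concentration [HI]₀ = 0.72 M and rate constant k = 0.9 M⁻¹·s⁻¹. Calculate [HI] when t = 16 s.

0.06334 M

Step 1: For a second-order reaction: 1/[HI] = 1/[HI]₀ + kt
Step 2: 1/[HI] = 1/0.72 + 0.9 × 16
Step 3: 1/[HI] = 1.389 + 14.4 = 15.79
Step 4: [HI] = 1/15.79 = 0.06334 M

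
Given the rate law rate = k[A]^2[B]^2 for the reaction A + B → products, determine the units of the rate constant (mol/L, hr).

(mol/L)⁻³·hr⁻¹

Step 1: Overall order = 2 + 2 = 4.
Step 2: rate has units mol/L·hr⁻¹; [A]^2[B]^2 has units (mol/L)^4.
Step 3: k = rate/([A]^2[B]^2), so units of k = (mol/L)^(1-4)·hr⁻¹ = (mol/L)⁻³·hr⁻¹.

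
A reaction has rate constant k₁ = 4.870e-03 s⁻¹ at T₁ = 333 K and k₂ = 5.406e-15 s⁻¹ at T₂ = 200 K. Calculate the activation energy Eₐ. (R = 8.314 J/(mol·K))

114.6 kJ/mol

Step 1: Use the two-temperature Arrhenius form: ln(k₂/k₁) = -Eₐ/R × (1/T₂ - 1/T₁)
Step 2: ln(k₂/k₁) = ln(5.406e-15/4.870e-03) = ln(1.11006e-12) = -27.5266
Step 3: 1/T₂ - 1/T₁ = 1/200 - 1/333 = 1.996997e-03 K⁻¹
Step 4: Eₐ = -R × ln(k₂/k₁) / (1/T₂ - 1/T₁) = -8.314 × -27.5266 / 1.996997e-03
Step 5: Eₐ = 1.1460e+05 J/mol = 114.6 kJ/mol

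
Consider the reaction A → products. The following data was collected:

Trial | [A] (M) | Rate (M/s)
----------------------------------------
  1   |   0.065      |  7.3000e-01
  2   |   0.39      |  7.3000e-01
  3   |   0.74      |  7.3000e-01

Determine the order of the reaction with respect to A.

zeroth order (0)

Step 1: Compare trials - when concentration changes, rate stays constant.
Step 2: rate₂/rate₁ = 7.3000e-01/7.3000e-01 = 1
Step 3: [A]₂/[A]₁ = 0.39/0.065 = 6
Step 4: Since rate ratio ≈ (conc ratio)^0, the reaction is zeroth order.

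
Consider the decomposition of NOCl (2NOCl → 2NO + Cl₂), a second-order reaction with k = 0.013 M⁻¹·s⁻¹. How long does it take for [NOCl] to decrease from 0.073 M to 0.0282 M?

1674 s

Step 1: For second-order: t = (1/[NOCl] - 1/[NOCl]₀)/k
Step 2: t = (1/0.0282 - 1/0.073)/0.013
Step 3: t = (35.46 - 13.7)/0.013
Step 4: t = 21.76/0.013 = 1674 s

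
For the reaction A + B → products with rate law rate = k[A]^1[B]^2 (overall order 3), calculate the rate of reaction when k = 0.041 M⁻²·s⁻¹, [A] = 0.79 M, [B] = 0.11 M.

0.0003919 M/s

Step 1: The rate law is rate = k[A]^1[B]^2, overall order = 1+2 = 3
Step 2: Substitute values: rate = 0.041 × (0.79)^1 × (0.11)^2
Step 3: rate = 0.041 × 0.79 × 0.0121 = 0.000391919 M/s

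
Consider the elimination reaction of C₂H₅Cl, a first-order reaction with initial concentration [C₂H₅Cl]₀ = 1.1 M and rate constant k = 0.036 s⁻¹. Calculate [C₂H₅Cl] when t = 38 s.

0.2801 M

Step 1: For a first-order reaction: [C₂H₅Cl] = [C₂H₅Cl]₀ × e^(-kt)
Step 2: [C₂H₅Cl] = 1.1 × e^(-0.036 × 38)
Step 3: [C₂H₅Cl] = 1.1 × e^(-1.368)
Step 4: [C₂H₅Cl] = 1.1 × 0.254616 = 0.2801 M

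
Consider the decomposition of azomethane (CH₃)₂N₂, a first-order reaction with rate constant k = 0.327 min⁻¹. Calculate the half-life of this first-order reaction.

2.12 min

Step 1: For a first-order reaction, t₁/₂ = ln(2)/k
Step 2: t₁/₂ = ln(2)/0.327
Step 3: t₁/₂ = 0.6931/0.327 = 2.12 min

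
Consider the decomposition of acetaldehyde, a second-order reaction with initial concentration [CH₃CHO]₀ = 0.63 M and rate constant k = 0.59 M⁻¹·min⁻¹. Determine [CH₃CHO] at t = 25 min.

0.06121 M

Step 1: For a second-order reaction: 1/[CH₃CHO] = 1/[CH₃CHO]₀ + kt
Step 2: 1/[CH₃CHO] = 1/0.63 + 0.59 × 25
Step 3: 1/[CH₃CHO] = 1.587 + 14.75 = 16.34
Step 4: [CH₃CHO] = 1/16.34 = 0.06121 M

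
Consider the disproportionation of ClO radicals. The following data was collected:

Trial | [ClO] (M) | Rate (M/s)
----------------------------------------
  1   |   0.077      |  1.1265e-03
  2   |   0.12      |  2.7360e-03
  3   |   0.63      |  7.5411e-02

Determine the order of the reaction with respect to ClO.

second order (2)

Step 1: Compare trials to find order n where rate₂/rate₁ = ([ClO]₂/[ClO]₁)^n
Step 2: rate₂/rate₁ = 2.7360e-03/1.1265e-03 = 2.429
Step 3: [ClO]₂/[ClO]₁ = 0.12/0.077 = 1.558
Step 4: n = ln(2.429)/ln(1.558) = 2.00 ≈ 2
Step 5: The reaction is second order in ClO.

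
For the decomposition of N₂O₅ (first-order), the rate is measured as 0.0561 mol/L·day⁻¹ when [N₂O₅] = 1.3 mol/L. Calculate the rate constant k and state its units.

0.04315 day⁻¹

Step 1: rate = k[N₂O₅]^1, so k = rate / [N₂O₅]^1.
Step 2: k = 0.0561 / (1.3)^1 = 0.0561 / 1.3.
Step 3: k = 0.04315 day⁻¹.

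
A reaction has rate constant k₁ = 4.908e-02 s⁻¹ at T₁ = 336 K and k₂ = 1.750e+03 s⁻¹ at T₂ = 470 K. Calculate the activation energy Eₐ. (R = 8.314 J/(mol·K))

102.7 kJ/mol

Step 1: Use the two-temperature Arrhenius form: ln(k₂/k₁) = -Eₐ/R × (1/T₂ - 1/T₁)
Step 2: ln(k₂/k₁) = ln(1.750e+03/4.908e-02) = ln(35656.1) = 10.4817
Step 3: 1/T₂ - 1/T₁ = 1/470 - 1/336 = -8.485309e-04 K⁻¹
Step 4: Eₐ = -R × ln(k₂/k₁) / (1/T₂ - 1/T₁) = -8.314 × 10.4817 / -8.485309e-04
Step 5: Eₐ = 1.0270e+05 J/mol = 102.7 kJ/mol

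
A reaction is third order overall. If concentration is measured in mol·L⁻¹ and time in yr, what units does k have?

(mol·L⁻¹)⁻²·yr⁻¹

Step 1: For overall order n, rate = k × (concentration)^n.
Step 2: Rate has units mol·L⁻¹·yr⁻¹; concentration term has units (mol·L⁻¹)^3.
Step 3: k = rate / (concentration)^n, so units of k = (mol·L⁻¹)^(1-3)·yr⁻¹ = (mol·L⁻¹)⁻²·yr⁻¹.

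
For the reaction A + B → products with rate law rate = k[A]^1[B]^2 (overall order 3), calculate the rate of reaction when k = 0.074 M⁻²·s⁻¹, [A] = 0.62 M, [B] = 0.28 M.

0.003597 M/s

Step 1: The rate law is rate = k[A]^1[B]^2, overall order = 1+2 = 3
Step 2: Substitute values: rate = 0.074 × (0.62)^1 × (0.28)^2
Step 3: rate = 0.074 × 0.62 × 0.0784 = 0.00359699 M/s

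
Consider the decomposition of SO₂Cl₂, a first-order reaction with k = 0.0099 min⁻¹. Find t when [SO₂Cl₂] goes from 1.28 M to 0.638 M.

70.33 min

Step 1: For first-order: t = ln([SO₂Cl₂]₀/[SO₂Cl₂])/k
Step 2: t = ln(1.28/0.638)/0.0099
Step 3: t = ln(2.006)/0.0099
Step 4: t = 0.6963/0.0099 = 70.33 min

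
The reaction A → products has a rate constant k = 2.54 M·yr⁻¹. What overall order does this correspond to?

zeroth order (0)

Step 1: The units of k for an nth-order reaction are (concentration)^(1-n)·(time)⁻¹.
Step 2: Here k has units M·yr⁻¹, so the concentration exponent is 1.
Step 3: 1 - n = 1 ⇒ n = 0. The reaction is zeroth order.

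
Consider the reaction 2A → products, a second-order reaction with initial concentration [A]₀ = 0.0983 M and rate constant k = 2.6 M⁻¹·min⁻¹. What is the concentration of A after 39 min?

0.008963 M

Step 1: For a second-order reaction: 1/[A] = 1/[A]₀ + kt
Step 2: 1/[A] = 1/0.0983 + 2.6 × 39
Step 3: 1/[A] = 10.17 + 101.4 = 111.6
Step 4: [A] = 1/111.6 = 0.008963 M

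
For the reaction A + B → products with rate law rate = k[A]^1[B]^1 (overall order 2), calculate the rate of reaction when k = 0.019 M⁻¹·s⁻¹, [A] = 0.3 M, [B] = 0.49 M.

0.002793 M/s

Step 1: The rate law is rate = k[A]^1[B]^1, overall order = 1+1 = 2
Step 2: Substitute values: rate = 0.019 × (0.3)^1 × (0.49)^1
Step 3: rate = 0.019 × 0.3 × 0.49 = 0.002793 M/s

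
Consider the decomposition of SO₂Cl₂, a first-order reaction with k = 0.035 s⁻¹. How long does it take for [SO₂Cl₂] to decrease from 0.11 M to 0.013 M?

61.02 s

Step 1: For first-order: t = ln([SO₂Cl₂]₀/[SO₂Cl₂])/k
Step 2: t = ln(0.11/0.013)/0.035
Step 3: t = ln(8.462)/0.035
Step 4: t = 2.136/0.035 = 61.02 s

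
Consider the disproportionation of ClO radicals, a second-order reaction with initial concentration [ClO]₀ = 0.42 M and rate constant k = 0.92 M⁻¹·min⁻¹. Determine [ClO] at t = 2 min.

0.2369 M

Step 1: For a second-order reaction: 1/[ClO] = 1/[ClO]₀ + kt
Step 2: 1/[ClO] = 1/0.42 + 0.92 × 2
Step 3: 1/[ClO] = 2.381 + 1.84 = 4.221
Step 4: [ClO] = 1/4.221 = 0.2369 M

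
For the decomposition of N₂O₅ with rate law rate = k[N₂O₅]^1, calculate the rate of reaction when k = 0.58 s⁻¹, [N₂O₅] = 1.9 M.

1.102 M/s

Step 1: Identify the rate law: rate = k[N₂O₅]^1
Step 2: Substitute values: rate = 0.58 × (1.9)^1
Step 3: Calculate: rate = 0.58 × 1.9 = 1.102 M/s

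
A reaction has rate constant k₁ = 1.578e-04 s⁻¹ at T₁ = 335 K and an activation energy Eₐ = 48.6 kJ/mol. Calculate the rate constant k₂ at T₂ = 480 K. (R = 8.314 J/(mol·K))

3.072e-02 s⁻¹

Step 1: Use the two-temperature Arrhenius form: ln(k₂/k₁) = -Eₐ/R × (1/T₂ - 1/T₁)
Step 2: Convert Eₐ to J/mol: 48.6 kJ/mol = 48600 J/mol
Step 3: 1/T₂ - 1/T₁ = 1/480 - 1/335 = -9.017413e-04 K⁻¹
Step 4: ln(k₂/k₁) = -48600/8.314 × -9.017413e-04 = 5.27118
Step 5: k₂ = k₁ × exp(5.27118) = 1.578e-04 × 1.94646e+02 = 3.072e-02 s⁻¹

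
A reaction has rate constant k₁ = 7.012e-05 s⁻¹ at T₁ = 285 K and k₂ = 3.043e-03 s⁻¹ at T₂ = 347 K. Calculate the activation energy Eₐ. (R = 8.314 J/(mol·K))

50.0 kJ/mol

Step 1: Use the two-temperature Arrhenius form: ln(k₂/k₁) = -Eₐ/R × (1/T₂ - 1/T₁)
Step 2: ln(k₂/k₁) = ln(3.043e-03/7.012e-05) = ln(43.397) = 3.77039
Step 3: 1/T₂ - 1/T₁ = 1/347 - 1/285 = -6.269275e-04 K⁻¹
Step 4: Eₐ = -R × ln(k₂/k₁) / (1/T₂ - 1/T₁) = -8.314 × 3.77039 / -6.269275e-04
Step 5: Eₐ = 5.0001e+04 J/mol = 50.0 kJ/mol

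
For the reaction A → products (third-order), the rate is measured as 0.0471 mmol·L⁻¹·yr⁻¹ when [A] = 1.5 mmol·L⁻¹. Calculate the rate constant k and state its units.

0.01396 (mmol·L⁻¹)⁻²·yr⁻¹

Step 1: rate = k[A]^3, so k = rate / [A]^3.
Step 2: k = 0.0471 / (1.5)^3 = 0.0471 / 3.375.
Step 3: k = 0.01396 (mmol·L⁻¹)⁻²·yr⁻¹.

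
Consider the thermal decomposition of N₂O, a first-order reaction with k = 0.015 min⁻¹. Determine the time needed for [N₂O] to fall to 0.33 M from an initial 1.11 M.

80.87 min

Step 1: For first-order: t = ln([N₂O]₀/[N₂O])/k
Step 2: t = ln(1.11/0.33)/0.015
Step 3: t = ln(3.364)/0.015
Step 4: t = 1.213/0.015 = 80.87 min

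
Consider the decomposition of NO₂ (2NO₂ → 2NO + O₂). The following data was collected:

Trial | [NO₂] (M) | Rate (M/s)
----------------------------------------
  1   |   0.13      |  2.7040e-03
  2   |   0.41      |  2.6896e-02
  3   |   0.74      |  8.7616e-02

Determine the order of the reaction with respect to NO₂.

second order (2)

Step 1: Compare trials to find order n where rate₂/rate₁ = ([NO₂]₂/[NO₂]₁)^n
Step 2: rate₂/rate₁ = 2.6896e-02/2.7040e-03 = 9.947
Step 3: [NO₂]₂/[NO₂]₁ = 0.41/0.13 = 3.154
Step 4: n = ln(9.947)/ln(3.154) = 2.00 ≈ 2
Step 5: The reaction is second order in NO₂.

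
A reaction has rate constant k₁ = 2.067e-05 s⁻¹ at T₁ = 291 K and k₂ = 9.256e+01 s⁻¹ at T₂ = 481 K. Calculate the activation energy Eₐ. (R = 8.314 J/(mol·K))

93.8 kJ/mol

Step 1: Use the two-temperature Arrhenius form: ln(k₂/k₁) = -Eₐ/R × (1/T₂ - 1/T₁)
Step 2: ln(k₂/k₁) = ln(9.256e+01/2.067e-05) = ln(4.47799e+06) = 15.3147
Step 3: 1/T₂ - 1/T₁ = 1/481 - 1/291 = -1.357424e-03 K⁻¹
Step 4: Eₐ = -R × ln(k₂/k₁) / (1/T₂ - 1/T₁) = -8.314 × 15.3147 / -1.357424e-03
Step 5: Eₐ = 9.3800e+04 J/mol = 93.8 kJ/mol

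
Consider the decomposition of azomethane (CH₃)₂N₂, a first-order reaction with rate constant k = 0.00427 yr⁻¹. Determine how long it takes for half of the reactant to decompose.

162.3 yr

Step 1: For a first-order reaction, t₁/₂ = ln(2)/k
Step 2: t₁/₂ = ln(2)/0.00427
Step 3: t₁/₂ = 0.6931/0.00427 = 162.3 yr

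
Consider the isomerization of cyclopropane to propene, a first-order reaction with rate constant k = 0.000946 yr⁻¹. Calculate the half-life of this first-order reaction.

732.7 yr

Step 1: For a first-order reaction, t₁/₂ = ln(2)/k
Step 2: t₁/₂ = ln(2)/0.000946
Step 3: t₁/₂ = 0.6931/0.000946 = 732.7 yr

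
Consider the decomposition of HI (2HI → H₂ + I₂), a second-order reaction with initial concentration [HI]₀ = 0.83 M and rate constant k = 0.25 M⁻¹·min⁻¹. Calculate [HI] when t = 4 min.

0.4536 M

Step 1: For a second-order reaction: 1/[HI] = 1/[HI]₀ + kt
Step 2: 1/[HI] = 1/0.83 + 0.25 × 4
Step 3: 1/[HI] = 1.205 + 1 = 2.205
Step 4: [HI] = 1/2.205 = 0.4536 M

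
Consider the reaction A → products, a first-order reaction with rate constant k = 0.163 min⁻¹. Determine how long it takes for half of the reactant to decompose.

4.252 min

Step 1: For a first-order reaction, t₁/₂ = ln(2)/k
Step 2: t₁/₂ = ln(2)/0.163
Step 3: t₁/₂ = 0.6931/0.163 = 4.252 min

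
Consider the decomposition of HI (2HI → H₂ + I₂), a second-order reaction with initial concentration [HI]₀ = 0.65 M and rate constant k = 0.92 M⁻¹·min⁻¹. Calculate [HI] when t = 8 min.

0.1124 M

Step 1: For a second-order reaction: 1/[HI] = 1/[HI]₀ + kt
Step 2: 1/[HI] = 1/0.65 + 0.92 × 8
Step 3: 1/[HI] = 1.538 + 7.36 = 8.898
Step 4: [HI] = 1/8.898 = 0.1124 M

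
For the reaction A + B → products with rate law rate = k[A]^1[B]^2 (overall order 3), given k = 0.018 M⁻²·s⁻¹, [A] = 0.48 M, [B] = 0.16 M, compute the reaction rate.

0.0002212 M/s

Step 1: The rate law is rate = k[A]^1[B]^2, overall order = 1+2 = 3
Step 2: Substitute values: rate = 0.018 × (0.48)^1 × (0.16)^2
Step 3: rate = 0.018 × 0.48 × 0.0256 = 0.000221184 M/s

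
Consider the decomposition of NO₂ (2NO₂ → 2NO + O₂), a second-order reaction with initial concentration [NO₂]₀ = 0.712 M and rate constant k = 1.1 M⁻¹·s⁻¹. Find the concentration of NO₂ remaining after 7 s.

0.1098 M

Step 1: For a second-order reaction: 1/[NO₂] = 1/[NO₂]₀ + kt
Step 2: 1/[NO₂] = 1/0.712 + 1.1 × 7
Step 3: 1/[NO₂] = 1.404 + 7.7 = 9.104
Step 4: [NO₂] = 1/9.104 = 0.1098 M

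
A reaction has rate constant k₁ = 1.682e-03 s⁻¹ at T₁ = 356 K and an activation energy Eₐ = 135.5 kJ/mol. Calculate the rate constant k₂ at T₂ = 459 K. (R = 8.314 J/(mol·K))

4.869e+01 s⁻¹

Step 1: Use the two-temperature Arrhenius form: ln(k₂/k₁) = -Eₐ/R × (1/T₂ - 1/T₁)
Step 2: Convert Eₐ to J/mol: 135.5 kJ/mol = 135500 J/mol
Step 3: 1/T₂ - 1/T₁ = 1/459 - 1/356 = -6.303395e-04 K⁻¹
Step 4: ln(k₂/k₁) = -135500/8.314 × -6.303395e-04 = 10.27315
Step 5: k₂ = k₁ × exp(10.27315) = 1.682e-03 × 2.89449e+04 = 4.869e+01 s⁻¹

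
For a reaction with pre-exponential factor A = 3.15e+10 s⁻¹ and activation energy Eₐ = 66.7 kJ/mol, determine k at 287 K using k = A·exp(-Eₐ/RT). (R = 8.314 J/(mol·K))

2.28e-02 s⁻¹

Step 1: Use the Arrhenius equation: k = A × exp(-Eₐ/RT)
Step 2: Convert Eₐ to J/mol: 66.7 kJ/mol = 66700 J/mol
Step 3: Calculate the exponent: -Eₐ/(RT) = -66700/(8.314 × 287) = -27.95335
Step 4: k = 3.15e+10 × exp(-27.95335)
Step 5: k = 3.15e+10 × 7.24460e-13 = 2.2820e-02 s⁻¹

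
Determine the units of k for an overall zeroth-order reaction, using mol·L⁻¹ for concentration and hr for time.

mol·L⁻¹·hr⁻¹

Step 1: For overall order n, rate = k × (concentration)^n.
Step 2: Rate has units mol·L⁻¹·hr⁻¹; concentration term has units (mol·L⁻¹)^0.
Step 3: k = rate / (concentration)^n, so units of k = (mol·L⁻¹)^(1-0)·hr⁻¹ = mol·L⁻¹·hr⁻¹.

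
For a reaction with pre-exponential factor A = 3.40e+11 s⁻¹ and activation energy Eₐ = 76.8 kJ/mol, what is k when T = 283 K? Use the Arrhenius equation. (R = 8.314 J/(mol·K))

2.27e-03 s⁻¹

Step 1: Use the Arrhenius equation: k = A × exp(-Eₐ/RT)
Step 2: Convert Eₐ to J/mol: 76.8 kJ/mol = 76800 J/mol
Step 3: Calculate the exponent: -Eₐ/(RT) = -76800/(8.314 × 283) = -32.64110
Step 4: k = 3.40e+11 × exp(-32.64110)
Step 5: k = 3.40e+11 × 6.67038e-15 = 2.2679e-03 s⁻¹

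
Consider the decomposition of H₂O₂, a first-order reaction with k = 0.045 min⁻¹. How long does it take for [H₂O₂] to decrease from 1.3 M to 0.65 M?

15.4 min

Step 1: For first-order: t = ln([H₂O₂]₀/[H₂O₂])/k
Step 2: t = ln(1.3/0.65)/0.045
Step 3: t = ln(2)/0.045
Step 4: t = 0.6931/0.045 = 15.4 min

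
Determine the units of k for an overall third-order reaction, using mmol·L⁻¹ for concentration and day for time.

(mmol·L⁻¹)⁻²·day⁻¹

Step 1: For overall order n, rate = k × (concentration)^n.
Step 2: Rate has units mmol·L⁻¹·day⁻¹; concentration term has units (mmol·L⁻¹)^3.
Step 3: k = rate / (concentration)^n, so units of k = (mmol·L⁻¹)^(1-3)·day⁻¹ = (mmol·L⁻¹)⁻²·day⁻¹.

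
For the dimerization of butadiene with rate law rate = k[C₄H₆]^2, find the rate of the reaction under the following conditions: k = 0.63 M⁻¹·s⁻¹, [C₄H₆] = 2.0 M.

2.52 M/s

Step 1: Identify the rate law: rate = k[C₄H₆]^2
Step 2: Substitute values: rate = 0.63 × (2.0)^2
Step 3: Calculate: rate = 0.63 × 4 = 2.52 M/s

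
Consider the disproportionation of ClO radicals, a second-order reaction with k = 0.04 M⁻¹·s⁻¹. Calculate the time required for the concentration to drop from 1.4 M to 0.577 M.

25.47 s

Step 1: For second-order: t = (1/[ClO] - 1/[ClO]₀)/k
Step 2: t = (1/0.577 - 1/1.4)/0.04
Step 3: t = (1.733 - 0.7143)/0.04
Step 4: t = 1.019/0.04 = 25.47 s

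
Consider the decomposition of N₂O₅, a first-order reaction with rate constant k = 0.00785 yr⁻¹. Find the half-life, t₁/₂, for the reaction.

88.3 yr

Step 1: For a first-order reaction, t₁/₂ = ln(2)/k
Step 2: t₁/₂ = ln(2)/0.00785
Step 3: t₁/₂ = 0.6931/0.00785 = 88.3 yr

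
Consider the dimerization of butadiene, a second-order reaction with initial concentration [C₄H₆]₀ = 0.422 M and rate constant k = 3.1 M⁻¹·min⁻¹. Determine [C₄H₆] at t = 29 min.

0.01084 M

Step 1: For a second-order reaction: 1/[C₄H₆] = 1/[C₄H₆]₀ + kt
Step 2: 1/[C₄H₆] = 1/0.422 + 3.1 × 29
Step 3: 1/[C₄H₆] = 2.37 + 89.9 = 92.27
Step 4: [C₄H₆] = 1/92.27 = 0.01084 M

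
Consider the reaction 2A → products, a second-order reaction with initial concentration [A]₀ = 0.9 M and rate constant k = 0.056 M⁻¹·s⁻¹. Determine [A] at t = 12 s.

0.5608 M

Step 1: For a second-order reaction: 1/[A] = 1/[A]₀ + kt
Step 2: 1/[A] = 1/0.9 + 0.056 × 12
Step 3: 1/[A] = 1.111 + 0.672 = 1.783
Step 4: [A] = 1/1.783 = 0.5608 M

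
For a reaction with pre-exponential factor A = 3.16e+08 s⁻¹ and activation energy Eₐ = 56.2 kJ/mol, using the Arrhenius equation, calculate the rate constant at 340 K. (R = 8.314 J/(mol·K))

7.33e-01 s⁻¹

Step 1: Use the Arrhenius equation: k = A × exp(-Eₐ/RT)
Step 2: Convert Eₐ to J/mol: 56.2 kJ/mol = 56200 J/mol
Step 3: Calculate the exponent: -Eₐ/(RT) = -56200/(8.314 × 340) = -19.88142
Step 4: k = 3.16e+08 × exp(-19.88142)
Step 5: k = 3.16e+08 × 2.32065e-09 = 7.3333e-01 s⁻¹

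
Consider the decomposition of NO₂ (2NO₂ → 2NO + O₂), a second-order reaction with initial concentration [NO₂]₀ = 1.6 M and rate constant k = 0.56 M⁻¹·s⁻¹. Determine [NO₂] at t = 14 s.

0.1181 M

Step 1: For a second-order reaction: 1/[NO₂] = 1/[NO₂]₀ + kt
Step 2: 1/[NO₂] = 1/1.6 + 0.56 × 14
Step 3: 1/[NO₂] = 0.625 + 7.84 = 8.465
Step 4: [NO₂] = 1/8.465 = 0.1181 M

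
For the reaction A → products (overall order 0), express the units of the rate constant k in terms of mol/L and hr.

mol/L·hr⁻¹

Step 1: For overall order n, rate = k × (concentration)^n.
Step 2: Rate has units mol/L·hr⁻¹; concentration term has units (mol/L)^0.
Step 3: k = rate / (concentration)^n, so units of k = (mol/L)^(1-0)·hr⁻¹ = mol/L·hr⁻¹.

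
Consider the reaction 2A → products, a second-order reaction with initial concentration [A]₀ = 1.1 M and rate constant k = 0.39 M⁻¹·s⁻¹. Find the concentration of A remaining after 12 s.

0.1789 M

Step 1: For a second-order reaction: 1/[A] = 1/[A]₀ + kt
Step 2: 1/[A] = 1/1.1 + 0.39 × 12
Step 3: 1/[A] = 0.9091 + 4.68 = 5.589
Step 4: [A] = 1/5.589 = 0.1789 M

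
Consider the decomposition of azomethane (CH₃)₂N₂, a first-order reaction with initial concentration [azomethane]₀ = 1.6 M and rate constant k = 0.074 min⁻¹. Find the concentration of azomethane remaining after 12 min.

0.6584 M

Step 1: For a first-order reaction: [azomethane] = [azomethane]₀ × e^(-kt)
Step 2: [azomethane] = 1.6 × e^(-0.074 × 12)
Step 3: [azomethane] = 1.6 × e^(-0.888)
Step 4: [azomethane] = 1.6 × 0.411478 = 0.6584 M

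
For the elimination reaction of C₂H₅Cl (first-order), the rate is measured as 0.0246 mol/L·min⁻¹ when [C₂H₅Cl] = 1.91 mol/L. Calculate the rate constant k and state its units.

0.01288 min⁻¹

Step 1: rate = k[C₂H₅Cl]^1, so k = rate / [C₂H₅Cl]^1.
Step 2: k = 0.0246 / (1.91)^1 = 0.0246 / 1.91.
Step 3: k = 0.01288 min⁻¹.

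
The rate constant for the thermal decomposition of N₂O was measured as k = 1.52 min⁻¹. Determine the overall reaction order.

first order (1)

Step 1: The units of k for an nth-order reaction are (concentration)^(1-n)·(time)⁻¹.
Step 2: Here k has units min⁻¹, so the concentration exponent is 0.
Step 3: 1 - n = 0 ⇒ n = 1. The reaction is first order.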